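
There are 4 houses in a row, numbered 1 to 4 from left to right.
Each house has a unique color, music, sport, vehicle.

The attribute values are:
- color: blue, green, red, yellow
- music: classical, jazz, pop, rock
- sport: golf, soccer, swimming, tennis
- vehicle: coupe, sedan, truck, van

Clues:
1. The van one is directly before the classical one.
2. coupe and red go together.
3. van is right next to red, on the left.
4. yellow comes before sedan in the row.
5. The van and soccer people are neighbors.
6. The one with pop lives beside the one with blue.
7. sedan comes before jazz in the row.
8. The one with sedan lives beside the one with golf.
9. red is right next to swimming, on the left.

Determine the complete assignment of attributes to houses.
Solution:

House | Color | Music | Sport | Vehicle
---------------------------------------
  1   | yellow | rock | tennis | van
  2   | red | classical | soccer | coupe
  3   | green | pop | swimming | sedan
  4   | blue | jazz | golf | truck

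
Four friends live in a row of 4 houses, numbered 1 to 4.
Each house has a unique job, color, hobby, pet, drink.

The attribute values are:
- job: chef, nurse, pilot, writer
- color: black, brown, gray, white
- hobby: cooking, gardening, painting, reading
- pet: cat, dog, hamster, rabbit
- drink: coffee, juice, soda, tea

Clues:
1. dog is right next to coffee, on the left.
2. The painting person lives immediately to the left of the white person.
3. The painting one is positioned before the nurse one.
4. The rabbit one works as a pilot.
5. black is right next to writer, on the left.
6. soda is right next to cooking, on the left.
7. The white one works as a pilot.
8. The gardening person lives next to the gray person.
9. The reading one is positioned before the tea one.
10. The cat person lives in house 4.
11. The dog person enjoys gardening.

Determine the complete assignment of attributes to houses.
Solution:

House | Job | Color | Hobby | Pet | Drink
-----------------------------------------
  1   | chef | black | gardening | dog | juice
  2   | writer | gray | painting | hamster | coffee
  3   | pilot | white | reading | rabbit | soda
  4   | nurse | brown | cooking | cat | tea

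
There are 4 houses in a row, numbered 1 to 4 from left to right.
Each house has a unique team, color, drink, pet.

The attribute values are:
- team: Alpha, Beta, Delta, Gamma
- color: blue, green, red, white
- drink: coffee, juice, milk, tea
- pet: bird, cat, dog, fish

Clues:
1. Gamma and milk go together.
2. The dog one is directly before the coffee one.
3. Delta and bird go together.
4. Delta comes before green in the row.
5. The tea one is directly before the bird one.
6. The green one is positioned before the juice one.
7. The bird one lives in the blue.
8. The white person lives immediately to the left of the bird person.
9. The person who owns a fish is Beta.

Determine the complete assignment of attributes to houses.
Solution:

House | Team | Color | Drink | Pet
----------------------------------
  1   | Alpha | white | tea | dog
  2   | Delta | blue | coffee | bird
  3   | Gamma | green | milk | cat
  4   | Beta | red | juice | fish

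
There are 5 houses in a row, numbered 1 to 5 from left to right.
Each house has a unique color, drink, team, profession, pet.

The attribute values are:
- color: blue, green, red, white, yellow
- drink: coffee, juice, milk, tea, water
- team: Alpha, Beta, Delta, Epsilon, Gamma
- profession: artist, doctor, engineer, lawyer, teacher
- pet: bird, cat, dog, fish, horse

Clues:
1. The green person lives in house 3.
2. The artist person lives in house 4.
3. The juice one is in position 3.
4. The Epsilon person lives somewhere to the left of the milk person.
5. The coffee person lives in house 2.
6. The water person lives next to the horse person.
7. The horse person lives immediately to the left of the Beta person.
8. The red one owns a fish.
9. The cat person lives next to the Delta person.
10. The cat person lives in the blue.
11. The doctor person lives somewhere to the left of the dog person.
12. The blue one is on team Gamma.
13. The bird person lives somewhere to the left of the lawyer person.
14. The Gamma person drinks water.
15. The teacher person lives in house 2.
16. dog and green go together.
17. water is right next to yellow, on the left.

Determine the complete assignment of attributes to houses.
Solution:

House | Color | Drink | Team | Profession | Pet
-----------------------------------------------
  1   | blue | water | Gamma | doctor | cat
  2   | yellow | coffee | Delta | teacher | horse
  3   | green | juice | Beta | engineer | dog
  4   | white | tea | Epsilon | artist | bird
  5   | red | milk | Alpha | lawyer | fish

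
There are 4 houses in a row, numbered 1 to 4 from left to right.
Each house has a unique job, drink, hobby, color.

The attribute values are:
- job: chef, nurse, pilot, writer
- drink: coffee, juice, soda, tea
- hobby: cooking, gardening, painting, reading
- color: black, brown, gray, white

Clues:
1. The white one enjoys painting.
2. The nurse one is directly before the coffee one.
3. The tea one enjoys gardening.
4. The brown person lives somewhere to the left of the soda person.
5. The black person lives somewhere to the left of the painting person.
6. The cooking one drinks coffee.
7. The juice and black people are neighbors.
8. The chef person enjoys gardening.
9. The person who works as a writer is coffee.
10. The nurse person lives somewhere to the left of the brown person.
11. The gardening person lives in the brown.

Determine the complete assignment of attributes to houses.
Solution:

House | Job | Drink | Hobby | Color
-----------------------------------
  1   | nurse | juice | reading | gray
  2   | writer | coffee | cooking | black
  3   | chef | tea | gardening | brown
  4   | pilot | soda | painting | white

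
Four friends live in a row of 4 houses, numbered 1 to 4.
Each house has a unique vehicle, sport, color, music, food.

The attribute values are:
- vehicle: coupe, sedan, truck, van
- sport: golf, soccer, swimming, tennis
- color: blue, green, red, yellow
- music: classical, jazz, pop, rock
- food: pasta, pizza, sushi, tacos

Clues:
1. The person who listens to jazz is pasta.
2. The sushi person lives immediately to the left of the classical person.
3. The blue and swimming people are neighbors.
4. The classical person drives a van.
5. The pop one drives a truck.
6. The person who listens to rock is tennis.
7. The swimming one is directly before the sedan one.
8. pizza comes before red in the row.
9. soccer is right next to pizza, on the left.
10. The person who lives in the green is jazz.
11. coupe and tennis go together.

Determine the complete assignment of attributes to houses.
Solution:

House | Vehicle | Sport | Color | Music | Food
----------------------------------------------
  1   | truck | soccer | blue | pop | sushi
  2   | van | swimming | yellow | classical | pizza
  3   | sedan | golf | green | jazz | pasta
  4   | coupe | tennis | red | rock | tacos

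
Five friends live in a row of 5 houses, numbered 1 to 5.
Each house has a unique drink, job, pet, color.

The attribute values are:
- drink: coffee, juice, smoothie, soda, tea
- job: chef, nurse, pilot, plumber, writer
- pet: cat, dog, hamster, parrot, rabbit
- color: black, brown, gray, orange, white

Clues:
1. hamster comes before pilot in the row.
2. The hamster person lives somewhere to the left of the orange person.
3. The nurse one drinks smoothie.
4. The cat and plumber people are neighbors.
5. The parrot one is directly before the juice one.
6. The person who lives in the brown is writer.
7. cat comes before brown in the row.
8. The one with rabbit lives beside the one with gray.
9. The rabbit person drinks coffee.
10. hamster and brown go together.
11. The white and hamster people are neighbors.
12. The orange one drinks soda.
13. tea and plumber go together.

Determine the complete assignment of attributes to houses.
Solution:

House | Drink | Job | Pet | Color
---------------------------------
  1   | coffee | chef | rabbit | black
  2   | smoothie | nurse | cat | gray
  3   | tea | plumber | parrot | white
  4   | juice | writer | hamster | brown
  5   | soda | pilot | dog | orange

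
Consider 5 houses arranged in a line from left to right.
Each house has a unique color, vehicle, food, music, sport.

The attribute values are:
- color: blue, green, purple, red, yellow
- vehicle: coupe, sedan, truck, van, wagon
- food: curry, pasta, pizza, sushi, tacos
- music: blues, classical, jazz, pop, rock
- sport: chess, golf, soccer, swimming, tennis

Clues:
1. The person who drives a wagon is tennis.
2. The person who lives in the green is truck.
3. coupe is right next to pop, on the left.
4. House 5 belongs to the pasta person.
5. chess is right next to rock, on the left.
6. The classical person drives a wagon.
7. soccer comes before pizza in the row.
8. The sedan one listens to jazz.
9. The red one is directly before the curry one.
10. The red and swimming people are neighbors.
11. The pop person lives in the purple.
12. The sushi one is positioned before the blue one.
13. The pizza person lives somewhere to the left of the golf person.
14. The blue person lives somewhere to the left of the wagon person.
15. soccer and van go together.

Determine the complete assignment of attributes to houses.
Solution:

House | Color | Vehicle | Food | Music | Sport
----------------------------------------------
  1   | red | sedan | sushi | jazz | chess
  2   | blue | coupe | curry | rock | swimming
  3   | purple | van | tacos | pop | soccer
  4   | yellow | wagon | pizza | classical | tennis
  5   | green | truck | pasta | blues | golf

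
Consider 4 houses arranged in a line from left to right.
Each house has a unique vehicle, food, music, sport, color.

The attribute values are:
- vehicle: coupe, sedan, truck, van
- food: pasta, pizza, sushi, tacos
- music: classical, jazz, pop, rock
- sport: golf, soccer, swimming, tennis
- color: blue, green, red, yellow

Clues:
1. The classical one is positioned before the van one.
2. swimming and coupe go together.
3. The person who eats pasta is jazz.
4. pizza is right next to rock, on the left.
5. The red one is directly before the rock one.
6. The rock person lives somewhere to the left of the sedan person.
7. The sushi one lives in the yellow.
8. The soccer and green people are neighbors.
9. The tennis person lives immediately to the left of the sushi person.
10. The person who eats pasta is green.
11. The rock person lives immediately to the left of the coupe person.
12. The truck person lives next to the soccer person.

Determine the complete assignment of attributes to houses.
Solution:

House | Vehicle | Food | Music | Sport | Color
----------------------------------------------
  1   | truck | pizza | classical | tennis | red
  2   | van | sushi | rock | soccer | yellow
  3   | coupe | pasta | jazz | swimming | green
  4   | sedan | tacos | pop | golf | blue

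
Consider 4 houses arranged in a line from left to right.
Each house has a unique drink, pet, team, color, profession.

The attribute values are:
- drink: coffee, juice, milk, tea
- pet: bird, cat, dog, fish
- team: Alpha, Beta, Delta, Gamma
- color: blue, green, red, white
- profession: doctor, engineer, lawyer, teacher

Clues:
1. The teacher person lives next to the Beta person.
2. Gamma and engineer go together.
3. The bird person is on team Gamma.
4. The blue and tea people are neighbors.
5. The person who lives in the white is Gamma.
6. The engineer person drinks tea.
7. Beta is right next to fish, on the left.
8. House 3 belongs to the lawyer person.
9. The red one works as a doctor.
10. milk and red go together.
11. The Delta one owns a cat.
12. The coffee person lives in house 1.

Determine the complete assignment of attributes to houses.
Solution:

House | Drink | Pet | Team | Color | Profession
-----------------------------------------------
  1   | coffee | cat | Delta | green | teacher
  2   | milk | dog | Beta | red | doctor
  3   | juice | fish | Alpha | blue | lawyer
  4   | tea | bird | Gamma | white | engineer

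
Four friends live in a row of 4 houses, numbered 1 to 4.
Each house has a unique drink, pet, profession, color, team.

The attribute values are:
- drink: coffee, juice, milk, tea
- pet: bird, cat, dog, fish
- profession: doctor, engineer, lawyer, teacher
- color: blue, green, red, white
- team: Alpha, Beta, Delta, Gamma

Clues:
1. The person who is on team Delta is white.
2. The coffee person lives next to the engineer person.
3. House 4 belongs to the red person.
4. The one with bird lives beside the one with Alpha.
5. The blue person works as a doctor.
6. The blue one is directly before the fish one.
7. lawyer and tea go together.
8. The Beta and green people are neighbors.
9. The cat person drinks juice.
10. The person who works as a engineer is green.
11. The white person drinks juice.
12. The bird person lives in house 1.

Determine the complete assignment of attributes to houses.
Solution:

House | Drink | Pet | Profession | Color | Team
-----------------------------------------------
  1   | coffee | bird | doctor | blue | Beta
  2   | milk | fish | engineer | green | Alpha
  3   | juice | cat | teacher | white | Delta
  4   | tea | dog | lawyer | red | Gamma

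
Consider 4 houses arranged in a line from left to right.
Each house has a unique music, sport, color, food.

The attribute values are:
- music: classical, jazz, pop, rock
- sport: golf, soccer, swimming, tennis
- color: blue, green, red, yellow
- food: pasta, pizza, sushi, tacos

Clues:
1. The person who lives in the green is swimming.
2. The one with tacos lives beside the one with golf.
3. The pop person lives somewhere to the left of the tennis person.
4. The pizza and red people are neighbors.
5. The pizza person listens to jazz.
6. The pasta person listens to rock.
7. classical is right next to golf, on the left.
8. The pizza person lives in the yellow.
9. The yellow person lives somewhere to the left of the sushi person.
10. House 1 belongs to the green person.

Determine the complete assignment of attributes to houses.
Solution:

House | Music | Sport | Color | Food
------------------------------------
  1   | classical | swimming | green | tacos
  2   | jazz | golf | yellow | pizza
  3   | pop | soccer | red | sushi
  4   | rock | tennis | blue | pasta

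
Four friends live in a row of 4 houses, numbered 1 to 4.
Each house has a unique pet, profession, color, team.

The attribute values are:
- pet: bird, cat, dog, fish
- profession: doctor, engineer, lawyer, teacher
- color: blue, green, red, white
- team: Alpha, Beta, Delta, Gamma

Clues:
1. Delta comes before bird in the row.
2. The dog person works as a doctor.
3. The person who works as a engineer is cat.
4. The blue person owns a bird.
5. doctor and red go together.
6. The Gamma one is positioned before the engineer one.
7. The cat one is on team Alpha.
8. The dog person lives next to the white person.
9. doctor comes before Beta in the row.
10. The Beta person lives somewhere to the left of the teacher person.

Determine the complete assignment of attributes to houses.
Solution:

House | Pet | Profession | Color | Team
---------------------------------------
  1   | dog | doctor | red | Delta
  2   | fish | lawyer | white | Beta
  3   | bird | teacher | blue | Gamma
  4   | cat | engineer | green | Alpha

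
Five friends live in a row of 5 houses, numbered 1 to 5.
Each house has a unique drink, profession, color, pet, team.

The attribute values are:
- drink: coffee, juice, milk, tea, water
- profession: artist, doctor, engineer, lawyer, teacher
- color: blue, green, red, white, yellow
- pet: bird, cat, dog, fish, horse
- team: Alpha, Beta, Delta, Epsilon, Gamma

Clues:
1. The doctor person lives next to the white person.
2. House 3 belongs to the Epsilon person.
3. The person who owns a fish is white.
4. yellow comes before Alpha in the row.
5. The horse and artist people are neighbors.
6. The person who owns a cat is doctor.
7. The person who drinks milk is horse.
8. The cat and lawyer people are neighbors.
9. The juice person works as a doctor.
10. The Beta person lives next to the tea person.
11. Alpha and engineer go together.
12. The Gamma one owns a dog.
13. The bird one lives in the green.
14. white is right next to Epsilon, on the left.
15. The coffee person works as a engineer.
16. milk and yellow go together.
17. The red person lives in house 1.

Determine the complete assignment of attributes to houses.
Solution:

House | Drink | Profession | Color | Pet | Team
-----------------------------------------------
  1   | juice | doctor | red | cat | Beta
  2   | tea | lawyer | white | fish | Delta
  3   | milk | teacher | yellow | horse | Epsilon
  4   | water | artist | blue | dog | Gamma
  5   | coffee | engineer | green | bird | Alpha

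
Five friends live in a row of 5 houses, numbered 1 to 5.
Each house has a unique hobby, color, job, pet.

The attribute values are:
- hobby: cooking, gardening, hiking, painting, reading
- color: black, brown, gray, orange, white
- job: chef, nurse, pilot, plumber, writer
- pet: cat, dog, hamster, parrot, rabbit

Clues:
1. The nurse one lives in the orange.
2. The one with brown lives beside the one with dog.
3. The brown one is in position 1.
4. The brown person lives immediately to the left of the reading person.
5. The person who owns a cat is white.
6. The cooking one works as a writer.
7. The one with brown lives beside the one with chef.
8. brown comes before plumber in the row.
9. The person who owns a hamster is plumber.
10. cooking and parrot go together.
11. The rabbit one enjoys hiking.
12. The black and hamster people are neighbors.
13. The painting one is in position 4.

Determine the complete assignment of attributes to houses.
Solution:

House | Hobby | Color | Job | Pet
---------------------------------
  1   | cooking | brown | writer | parrot
  2   | reading | black | chef | dog
  3   | gardening | gray | plumber | hamster
  4   | painting | white | pilot | cat
  5   | hiking | orange | nurse | rabbit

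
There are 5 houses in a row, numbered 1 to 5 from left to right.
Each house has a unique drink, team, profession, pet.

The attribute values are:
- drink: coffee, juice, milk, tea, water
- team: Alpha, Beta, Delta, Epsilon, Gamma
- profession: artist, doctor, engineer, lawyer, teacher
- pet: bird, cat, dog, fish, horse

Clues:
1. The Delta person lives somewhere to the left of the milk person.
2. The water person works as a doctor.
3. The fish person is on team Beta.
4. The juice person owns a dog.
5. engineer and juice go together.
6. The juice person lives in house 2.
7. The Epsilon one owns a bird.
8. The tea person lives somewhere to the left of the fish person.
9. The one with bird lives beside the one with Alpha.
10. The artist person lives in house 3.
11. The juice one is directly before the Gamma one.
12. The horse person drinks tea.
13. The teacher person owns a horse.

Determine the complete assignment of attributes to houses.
Solution:

House | Drink | Team | Profession | Pet
---------------------------------------
  1   | water | Epsilon | doctor | bird
  2   | juice | Alpha | engineer | dog
  3   | coffee | Gamma | artist | cat
  4   | tea | Delta | teacher | horse
  5   | milk | Beta | lawyer | fish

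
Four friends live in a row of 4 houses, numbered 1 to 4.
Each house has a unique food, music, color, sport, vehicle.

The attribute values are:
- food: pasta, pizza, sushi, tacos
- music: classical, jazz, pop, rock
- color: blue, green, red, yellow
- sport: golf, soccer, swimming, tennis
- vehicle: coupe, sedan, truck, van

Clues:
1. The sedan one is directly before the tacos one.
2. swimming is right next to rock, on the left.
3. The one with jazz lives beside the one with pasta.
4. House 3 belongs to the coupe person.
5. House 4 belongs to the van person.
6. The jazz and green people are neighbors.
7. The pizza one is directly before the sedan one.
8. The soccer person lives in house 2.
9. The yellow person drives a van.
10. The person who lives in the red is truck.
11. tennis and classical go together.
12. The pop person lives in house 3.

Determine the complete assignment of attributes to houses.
Solution:

House | Food | Music | Color | Sport | Vehicle
----------------------------------------------
  1   | pizza | jazz | red | swimming | truck
  2   | pasta | rock | green | soccer | sedan
  3   | tacos | pop | blue | golf | coupe
  4   | sushi | classical | yellow | tennis | van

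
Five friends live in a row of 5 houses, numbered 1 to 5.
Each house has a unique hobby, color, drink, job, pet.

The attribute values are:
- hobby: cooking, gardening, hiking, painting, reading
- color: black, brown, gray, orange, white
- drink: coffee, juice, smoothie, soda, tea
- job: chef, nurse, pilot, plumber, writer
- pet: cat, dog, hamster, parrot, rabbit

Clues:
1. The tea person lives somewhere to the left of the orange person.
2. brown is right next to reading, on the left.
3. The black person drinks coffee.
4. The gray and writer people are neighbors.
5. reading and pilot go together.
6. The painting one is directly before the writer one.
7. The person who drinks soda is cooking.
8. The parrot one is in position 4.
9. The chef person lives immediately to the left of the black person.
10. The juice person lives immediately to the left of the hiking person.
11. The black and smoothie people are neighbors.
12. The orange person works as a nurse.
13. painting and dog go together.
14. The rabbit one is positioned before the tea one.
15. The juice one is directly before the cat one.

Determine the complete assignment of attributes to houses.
Solution:

House | Hobby | Color | Drink | Job | Pet
-----------------------------------------
  1   | painting | gray | juice | chef | dog
  2   | hiking | black | coffee | writer | cat
  3   | gardening | brown | smoothie | plumber | rabbit
  4   | reading | white | tea | pilot | parrot
  5   | cooking | orange | soda | nurse | hamster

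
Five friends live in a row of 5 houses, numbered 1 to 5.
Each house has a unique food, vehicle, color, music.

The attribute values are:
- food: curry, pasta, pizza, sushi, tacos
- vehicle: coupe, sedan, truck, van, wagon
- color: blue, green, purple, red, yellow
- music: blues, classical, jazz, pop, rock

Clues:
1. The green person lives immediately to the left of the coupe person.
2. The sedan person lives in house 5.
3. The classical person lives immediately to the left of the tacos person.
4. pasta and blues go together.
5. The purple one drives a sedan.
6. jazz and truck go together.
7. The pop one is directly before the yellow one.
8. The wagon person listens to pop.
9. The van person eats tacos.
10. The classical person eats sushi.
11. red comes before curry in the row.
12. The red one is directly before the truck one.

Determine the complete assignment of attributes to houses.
Solution:

House | Food | Vehicle | Color | Music
--------------------------------------
  1   | pizza | wagon | green | pop
  2   | sushi | coupe | yellow | classical
  3   | tacos | van | red | rock
  4   | curry | truck | blue | jazz
  5   | pasta | sedan | purple | blues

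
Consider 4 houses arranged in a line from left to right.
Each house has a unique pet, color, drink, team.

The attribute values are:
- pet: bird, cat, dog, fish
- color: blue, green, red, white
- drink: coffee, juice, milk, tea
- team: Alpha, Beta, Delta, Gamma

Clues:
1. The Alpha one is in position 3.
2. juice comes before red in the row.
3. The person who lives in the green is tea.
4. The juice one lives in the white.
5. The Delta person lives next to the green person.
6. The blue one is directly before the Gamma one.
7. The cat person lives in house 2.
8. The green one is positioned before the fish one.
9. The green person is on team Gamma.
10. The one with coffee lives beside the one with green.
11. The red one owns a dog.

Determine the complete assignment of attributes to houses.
Solution:

House | Pet | Color | Drink | Team
----------------------------------
  1   | bird | blue | coffee | Delta
  2   | cat | green | tea | Gamma
  3   | fish | white | juice | Alpha
  4   | dog | red | milk | Beta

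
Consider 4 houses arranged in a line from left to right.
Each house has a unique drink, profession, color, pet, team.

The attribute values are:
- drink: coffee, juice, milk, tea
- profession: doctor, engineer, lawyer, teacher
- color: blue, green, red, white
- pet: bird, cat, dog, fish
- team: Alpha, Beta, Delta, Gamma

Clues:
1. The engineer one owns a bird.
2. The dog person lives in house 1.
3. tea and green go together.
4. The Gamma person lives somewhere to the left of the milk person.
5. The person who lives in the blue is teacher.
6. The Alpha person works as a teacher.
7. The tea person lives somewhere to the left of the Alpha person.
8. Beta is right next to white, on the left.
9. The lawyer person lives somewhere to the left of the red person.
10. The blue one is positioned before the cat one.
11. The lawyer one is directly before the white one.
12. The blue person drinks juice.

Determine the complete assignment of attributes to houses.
Solution:

House | Drink | Profession | Color | Pet | Team
-----------------------------------------------
  1   | tea | lawyer | green | dog | Beta
  2   | coffee | engineer | white | bird | Gamma
  3   | juice | teacher | blue | fish | Alpha
  4   | milk | doctor | red | cat | Delta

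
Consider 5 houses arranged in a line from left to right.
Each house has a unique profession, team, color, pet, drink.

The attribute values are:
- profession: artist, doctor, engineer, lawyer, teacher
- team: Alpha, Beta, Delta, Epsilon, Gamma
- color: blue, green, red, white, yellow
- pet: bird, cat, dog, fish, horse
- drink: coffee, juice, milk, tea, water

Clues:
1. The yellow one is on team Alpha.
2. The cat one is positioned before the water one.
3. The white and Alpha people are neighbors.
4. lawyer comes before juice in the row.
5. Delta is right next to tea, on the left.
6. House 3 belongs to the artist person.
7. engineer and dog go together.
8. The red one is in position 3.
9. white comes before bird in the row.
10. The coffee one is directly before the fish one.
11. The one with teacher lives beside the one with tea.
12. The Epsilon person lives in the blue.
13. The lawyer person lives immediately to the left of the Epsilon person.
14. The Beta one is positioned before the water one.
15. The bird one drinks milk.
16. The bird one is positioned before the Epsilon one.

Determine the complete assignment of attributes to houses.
Solution:

House | Profession | Team | Color | Pet | Drink
-----------------------------------------------
  1   | teacher | Delta | white | cat | coffee
  2   | doctor | Alpha | yellow | fish | tea
  3   | artist | Beta | red | bird | milk
  4   | lawyer | Gamma | green | horse | water
  5   | engineer | Epsilon | blue | dog | juice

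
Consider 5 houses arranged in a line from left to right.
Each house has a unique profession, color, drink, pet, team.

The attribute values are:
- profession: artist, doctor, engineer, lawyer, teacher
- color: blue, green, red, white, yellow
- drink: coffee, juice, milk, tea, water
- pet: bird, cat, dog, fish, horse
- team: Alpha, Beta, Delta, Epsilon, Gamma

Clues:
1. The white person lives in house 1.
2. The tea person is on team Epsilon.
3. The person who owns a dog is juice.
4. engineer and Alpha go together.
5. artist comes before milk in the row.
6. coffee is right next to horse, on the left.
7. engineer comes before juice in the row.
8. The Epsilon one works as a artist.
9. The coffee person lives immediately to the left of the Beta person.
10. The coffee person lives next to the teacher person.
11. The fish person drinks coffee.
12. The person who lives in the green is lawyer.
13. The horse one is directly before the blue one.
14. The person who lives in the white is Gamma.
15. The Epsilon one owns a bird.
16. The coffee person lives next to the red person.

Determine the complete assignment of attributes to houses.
Solution:

House | Profession | Color | Drink | Pet | Team
-----------------------------------------------
  1   | doctor | white | coffee | fish | Gamma
  2   | teacher | red | water | horse | Beta
  3   | artist | blue | tea | bird | Epsilon
  4   | engineer | yellow | milk | cat | Alpha
  5   | lawyer | green | juice | dog | Delta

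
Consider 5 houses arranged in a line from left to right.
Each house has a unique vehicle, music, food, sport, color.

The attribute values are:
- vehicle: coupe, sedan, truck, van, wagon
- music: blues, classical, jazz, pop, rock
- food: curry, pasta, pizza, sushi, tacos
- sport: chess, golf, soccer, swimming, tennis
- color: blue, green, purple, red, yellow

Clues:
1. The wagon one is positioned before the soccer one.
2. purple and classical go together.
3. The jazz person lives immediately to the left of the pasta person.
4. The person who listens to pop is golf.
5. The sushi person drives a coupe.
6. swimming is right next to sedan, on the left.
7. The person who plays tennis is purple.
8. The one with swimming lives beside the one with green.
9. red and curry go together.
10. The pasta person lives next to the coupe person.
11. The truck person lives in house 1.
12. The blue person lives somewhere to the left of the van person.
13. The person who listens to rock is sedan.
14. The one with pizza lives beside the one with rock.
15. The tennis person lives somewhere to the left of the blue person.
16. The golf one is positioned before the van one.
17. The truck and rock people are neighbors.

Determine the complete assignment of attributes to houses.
Solution:

House | Vehicle | Music | Food | Sport | Color
----------------------------------------------
  1   | truck | jazz | pizza | swimming | yellow
  2   | sedan | rock | pasta | chess | green
  3   | coupe | classical | sushi | tennis | purple
  4   | wagon | pop | tacos | golf | blue
  5   | van | blues | curry | soccer | red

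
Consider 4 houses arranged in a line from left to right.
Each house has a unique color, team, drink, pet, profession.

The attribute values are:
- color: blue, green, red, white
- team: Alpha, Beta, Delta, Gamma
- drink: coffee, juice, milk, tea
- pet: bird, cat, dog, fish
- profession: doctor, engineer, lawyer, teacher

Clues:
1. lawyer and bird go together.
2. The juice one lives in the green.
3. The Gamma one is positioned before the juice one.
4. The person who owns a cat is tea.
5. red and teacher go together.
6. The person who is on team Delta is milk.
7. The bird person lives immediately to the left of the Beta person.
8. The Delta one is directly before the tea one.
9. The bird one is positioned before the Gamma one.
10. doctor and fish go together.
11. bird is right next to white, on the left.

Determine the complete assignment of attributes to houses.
Solution:

House | Color | Team | Drink | Pet | Profession
-----------------------------------------------
  1   | blue | Delta | milk | bird | lawyer
  2   | white | Beta | tea | cat | engineer
  3   | red | Gamma | coffee | dog | teacher
  4   | green | Alpha | juice | fish | doctor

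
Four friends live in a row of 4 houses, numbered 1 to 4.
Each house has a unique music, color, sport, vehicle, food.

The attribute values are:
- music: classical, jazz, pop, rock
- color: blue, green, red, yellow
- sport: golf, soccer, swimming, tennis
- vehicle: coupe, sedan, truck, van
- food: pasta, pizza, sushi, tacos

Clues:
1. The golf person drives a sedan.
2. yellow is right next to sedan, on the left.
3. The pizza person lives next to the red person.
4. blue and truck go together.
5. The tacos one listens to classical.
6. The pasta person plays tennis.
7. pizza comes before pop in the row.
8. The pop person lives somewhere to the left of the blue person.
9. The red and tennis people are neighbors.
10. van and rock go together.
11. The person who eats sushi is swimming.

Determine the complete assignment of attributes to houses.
Solution:

House | Music | Color | Sport | Vehicle | Food
----------------------------------------------
  1   | rock | yellow | soccer | van | pizza
  2   | classical | red | golf | sedan | tacos
  3   | pop | green | tennis | coupe | pasta
  4   | jazz | blue | swimming | truck | sushi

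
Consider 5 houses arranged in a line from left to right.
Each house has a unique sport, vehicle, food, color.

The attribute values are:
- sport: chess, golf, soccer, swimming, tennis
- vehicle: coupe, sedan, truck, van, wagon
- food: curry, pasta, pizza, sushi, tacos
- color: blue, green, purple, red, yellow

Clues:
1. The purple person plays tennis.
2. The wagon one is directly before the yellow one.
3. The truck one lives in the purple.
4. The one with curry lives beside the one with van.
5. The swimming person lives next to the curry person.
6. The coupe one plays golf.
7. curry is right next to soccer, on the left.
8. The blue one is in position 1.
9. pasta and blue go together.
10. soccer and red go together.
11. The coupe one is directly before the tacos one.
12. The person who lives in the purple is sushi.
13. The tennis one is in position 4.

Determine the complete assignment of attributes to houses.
Solution:

House | Sport | Vehicle | Food | Color
--------------------------------------
  1   | swimming | wagon | pasta | blue
  2   | golf | coupe | curry | yellow
  3   | soccer | van | tacos | red
  4   | tennis | truck | sushi | purple
  5   | chess | sedan | pizza | green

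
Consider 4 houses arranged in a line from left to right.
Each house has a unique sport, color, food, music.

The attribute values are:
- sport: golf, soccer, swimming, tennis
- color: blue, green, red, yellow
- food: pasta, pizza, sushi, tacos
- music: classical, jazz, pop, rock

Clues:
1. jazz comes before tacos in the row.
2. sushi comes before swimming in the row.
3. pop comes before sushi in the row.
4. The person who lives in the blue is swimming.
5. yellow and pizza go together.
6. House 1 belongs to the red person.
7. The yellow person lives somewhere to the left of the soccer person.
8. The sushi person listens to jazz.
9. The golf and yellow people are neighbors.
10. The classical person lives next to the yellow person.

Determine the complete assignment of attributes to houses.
Solution:

House | Sport | Color | Food | Music
------------------------------------
  1   | golf | red | pasta | classical
  2   | tennis | yellow | pizza | pop
  3   | soccer | green | sushi | jazz
  4   | swimming | blue | tacos | rock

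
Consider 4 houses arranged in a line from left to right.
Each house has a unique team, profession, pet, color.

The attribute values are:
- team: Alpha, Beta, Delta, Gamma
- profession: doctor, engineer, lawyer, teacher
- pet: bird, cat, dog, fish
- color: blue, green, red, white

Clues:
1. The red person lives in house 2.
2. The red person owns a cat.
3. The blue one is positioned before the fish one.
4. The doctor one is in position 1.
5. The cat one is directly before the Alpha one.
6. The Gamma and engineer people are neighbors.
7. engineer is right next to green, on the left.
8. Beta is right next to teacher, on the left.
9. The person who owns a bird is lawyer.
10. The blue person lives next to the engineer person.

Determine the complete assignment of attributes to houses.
Solution:

House | Team | Profession | Pet | Color
---------------------------------------
  1   | Gamma | doctor | dog | blue
  2   | Beta | engineer | cat | red
  3   | Alpha | teacher | fish | green
  4   | Delta | lawyer | bird | white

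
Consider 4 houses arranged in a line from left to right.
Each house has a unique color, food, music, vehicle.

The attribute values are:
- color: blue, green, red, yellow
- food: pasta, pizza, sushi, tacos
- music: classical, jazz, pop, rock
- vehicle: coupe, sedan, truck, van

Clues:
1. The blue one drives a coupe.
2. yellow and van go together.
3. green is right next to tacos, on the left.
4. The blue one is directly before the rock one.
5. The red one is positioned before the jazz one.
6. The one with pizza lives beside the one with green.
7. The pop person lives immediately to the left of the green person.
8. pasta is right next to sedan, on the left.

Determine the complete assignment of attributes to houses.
Solution:

House | Color | Food | Music | Vehicle
--------------------------------------
  1   | blue | pizza | pop | coupe
  2   | green | pasta | rock | truck
  3   | red | tacos | classical | sedan
  4   | yellow | sushi | jazz | van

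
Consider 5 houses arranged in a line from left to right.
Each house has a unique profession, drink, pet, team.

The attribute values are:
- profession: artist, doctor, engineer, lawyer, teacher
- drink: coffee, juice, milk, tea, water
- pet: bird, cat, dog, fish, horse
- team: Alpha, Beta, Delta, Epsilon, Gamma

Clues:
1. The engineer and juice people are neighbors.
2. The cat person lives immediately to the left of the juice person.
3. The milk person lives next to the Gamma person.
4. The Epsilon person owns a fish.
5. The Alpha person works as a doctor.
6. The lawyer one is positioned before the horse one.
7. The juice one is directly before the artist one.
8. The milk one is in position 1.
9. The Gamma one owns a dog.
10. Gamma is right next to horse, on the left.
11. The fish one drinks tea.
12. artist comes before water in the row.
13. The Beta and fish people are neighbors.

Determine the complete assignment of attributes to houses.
Solution:

House | Profession | Drink | Pet | Team
---------------------------------------
  1   | engineer | milk | cat | Delta
  2   | lawyer | juice | dog | Gamma
  3   | artist | coffee | horse | Beta
  4   | teacher | tea | fish | Epsilon
  5   | doctor | water | bird | Alpha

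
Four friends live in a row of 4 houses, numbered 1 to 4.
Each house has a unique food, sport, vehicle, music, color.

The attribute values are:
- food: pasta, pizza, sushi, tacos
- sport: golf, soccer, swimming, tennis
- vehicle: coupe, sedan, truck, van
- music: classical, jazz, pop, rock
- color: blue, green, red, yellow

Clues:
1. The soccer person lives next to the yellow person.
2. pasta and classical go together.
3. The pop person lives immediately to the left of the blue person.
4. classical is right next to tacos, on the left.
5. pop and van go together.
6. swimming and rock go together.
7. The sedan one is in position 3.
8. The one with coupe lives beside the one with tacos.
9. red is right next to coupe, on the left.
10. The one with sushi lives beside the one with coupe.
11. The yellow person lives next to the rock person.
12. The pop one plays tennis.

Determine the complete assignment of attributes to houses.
Solution:

House | Food | Sport | Vehicle | Music | Color
----------------------------------------------
  1   | sushi | tennis | van | pop | red
  2   | pasta | soccer | coupe | classical | blue
  3   | tacos | golf | sedan | jazz | yellow
  4   | pizza | swimming | truck | rock | green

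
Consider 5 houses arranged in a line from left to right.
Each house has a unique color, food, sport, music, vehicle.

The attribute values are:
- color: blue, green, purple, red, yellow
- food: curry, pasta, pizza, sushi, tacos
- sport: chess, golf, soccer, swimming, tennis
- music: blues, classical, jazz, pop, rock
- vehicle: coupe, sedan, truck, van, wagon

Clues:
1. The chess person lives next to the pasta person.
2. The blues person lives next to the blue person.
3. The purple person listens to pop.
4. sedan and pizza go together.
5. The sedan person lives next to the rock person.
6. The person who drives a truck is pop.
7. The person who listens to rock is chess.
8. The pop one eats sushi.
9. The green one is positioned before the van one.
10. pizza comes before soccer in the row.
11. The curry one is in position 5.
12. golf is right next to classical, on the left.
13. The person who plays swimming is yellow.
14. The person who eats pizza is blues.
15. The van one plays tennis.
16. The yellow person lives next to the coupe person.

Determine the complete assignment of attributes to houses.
Solution:

House | Color | Food | Sport | Music | Vehicle
----------------------------------------------
  1   | yellow | pizza | swimming | blues | sedan
  2   | blue | tacos | chess | rock | coupe
  3   | green | pasta | soccer | jazz | wagon
  4   | purple | sushi | golf | pop | truck
  5   | red | curry | tennis | classical | van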